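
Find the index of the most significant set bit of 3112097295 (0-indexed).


0b10111001011111101101011000001111. Highest set bit at position 31

31


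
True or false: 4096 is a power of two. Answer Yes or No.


0b1000000000000. Only one bit set => Yes

Yes


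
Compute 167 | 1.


0b10100111 | 0b1 = 0b10100111 = 167

167


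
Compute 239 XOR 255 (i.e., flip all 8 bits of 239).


239 ^ 255 = 16

16


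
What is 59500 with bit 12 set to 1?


59500 | (1 << 12) = 59500 | 4096 = 63596

63596


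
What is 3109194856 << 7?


0b10111001010100101000110001101000 << 7 = 0b101110010101001010001100011010000000000 = 397976941568

397976941568


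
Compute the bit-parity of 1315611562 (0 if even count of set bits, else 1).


0b1001110011010101010001110101010 has 16 ones => parity 0

0


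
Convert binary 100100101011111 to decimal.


100100101011111 in decimal = 18783

18783


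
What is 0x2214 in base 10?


2214 hex = 8724 decimal

8724


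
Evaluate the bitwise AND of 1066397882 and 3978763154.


0b111111100011111111000010111010 & 0b11101101001001110001101110010010 = 0b101101000001110001000010010010 = 755437714

755437714


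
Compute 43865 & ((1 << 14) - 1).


43865 & 16383 = 11097

11097


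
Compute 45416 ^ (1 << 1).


45416 ^ (1 << 1) = 45416 ^ 2 = 45418

45418


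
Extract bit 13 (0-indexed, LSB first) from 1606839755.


0b1011111110001100110110111001011, position 13 = 1

1


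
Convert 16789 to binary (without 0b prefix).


16789 = 100000110010101 in binary

100000110010101


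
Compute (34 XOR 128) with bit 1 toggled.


Step 1: 34 ^ 128 = 162
Step 2: 162 ^ (1 << 1) = 162 ^ 2 = 160

160


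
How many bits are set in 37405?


0b1001001000011101 has 7 set bits

7


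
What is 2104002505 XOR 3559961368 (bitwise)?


0b1111101011010001000011111001001 ^ 0b11010100001100001011001100011000 = 0b10101001010110000011010011010001 = 2841130193

2841130193


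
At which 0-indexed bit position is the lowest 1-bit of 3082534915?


0b10110111101110111100000000000011. Lowest set bit at position 0

0


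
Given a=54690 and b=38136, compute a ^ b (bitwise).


54690 ^ 38136 = 16730

16730


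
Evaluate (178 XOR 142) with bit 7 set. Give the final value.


Step 1: 178 ^ 142 = 60
Step 2: 60 | (1 << 7) = 60 | 128 = 188

188


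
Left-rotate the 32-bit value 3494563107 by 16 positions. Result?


Rotate 0b11010000010010101100110100100011 left by 16 (32-bit) = 0b11001101001000111101000001001010 = 3441676362

3441676362


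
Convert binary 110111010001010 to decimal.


110111010001010 in decimal = 28298

28298


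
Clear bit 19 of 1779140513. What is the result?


1779140513 & ~(1 << 19) = 1778616225

1778616225


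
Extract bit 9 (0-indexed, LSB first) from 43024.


0b1010100000010000, position 9 = 0

0


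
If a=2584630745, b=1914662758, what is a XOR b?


2584630745 ^ 1914662758 = 3893443263

3893443263


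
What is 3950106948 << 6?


0b11101011011100011101100101000100 << 6 = 0b11101011011100011101100101000100000000 = 252806844672

252806844672


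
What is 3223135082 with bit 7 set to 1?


3223135082 | (1 << 7) = 3223135082 | 128 = 3223135210

3223135210


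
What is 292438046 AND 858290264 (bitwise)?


0b10001011011100100000000011110 & 0b110011001010000111100001011000 = 0b10001001010000100000000011000 = 287850520

287850520


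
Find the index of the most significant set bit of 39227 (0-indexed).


0b1001100100111011. Highest set bit at position 15

15


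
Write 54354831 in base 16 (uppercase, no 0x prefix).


54354831 = 33D638F hex

33D638F


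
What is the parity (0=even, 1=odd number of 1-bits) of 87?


0b1010111 has 5 ones => parity 1

1


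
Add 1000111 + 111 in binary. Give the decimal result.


1000111 + 111 = 1001110 = 78

78


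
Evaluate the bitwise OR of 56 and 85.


0b111000 | 0b1010101 = 0b1111101 = 125

125


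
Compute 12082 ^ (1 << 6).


12082 ^ (1 << 6) = 12082 ^ 64 = 12146

12146


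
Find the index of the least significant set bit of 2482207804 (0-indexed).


0b10010011111100110111110000111100. Lowest set bit at position 2

2


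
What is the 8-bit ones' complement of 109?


109 ^ 255 = 146

146


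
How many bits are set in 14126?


0b11011100101110 has 9 set bits

9


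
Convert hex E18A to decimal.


E18A hex = 57738 decimal

57738


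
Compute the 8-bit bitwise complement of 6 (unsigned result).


~0b110 = 0b11111001 = 249 (8-bit unsigned)

249


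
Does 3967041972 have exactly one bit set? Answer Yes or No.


0b11101100011101000100000110110100. Multiple bits set => No

No


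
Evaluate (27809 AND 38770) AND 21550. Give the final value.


Step 1: 27809 & 38770 = 1056
Step 2: 1056 & 21550 = 1056

1056


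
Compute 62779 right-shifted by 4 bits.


0b1111010100111011 >> 4 = 0b111101010011 = 3923

3923


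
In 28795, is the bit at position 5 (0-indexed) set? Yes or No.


0b111000001111011, bit 5 = 1. Yes

Yes


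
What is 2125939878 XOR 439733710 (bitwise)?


0b1111110101101110100010010100110 ^ 0b11010001101011100110111001110 = 0b1100100100000101000100101101000 = 1686276456

1686276456


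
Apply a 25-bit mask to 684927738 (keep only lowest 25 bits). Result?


684927738 & 33554431 = 13839098

13839098


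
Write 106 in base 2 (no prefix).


106 = 1101010 in binary

1101010


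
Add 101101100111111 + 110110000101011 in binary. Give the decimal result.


101101100111111 + 110110000101011 = 1100011101101010 = 51050

51050


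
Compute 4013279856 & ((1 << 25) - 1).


4013279856 & 33554431 = 20302448

20302448


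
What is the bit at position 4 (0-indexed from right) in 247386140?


0b1110101111101101000000011100, position 4 = 1

1


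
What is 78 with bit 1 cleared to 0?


78 & ~(1 << 1) = 76

76


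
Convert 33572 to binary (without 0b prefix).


33572 = 1000001100100100 in binary

1000001100100100


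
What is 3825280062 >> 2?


0b11100100000000010010010000111110 >> 2 = 0b111001000000000100100100001111 = 956320015

956320015


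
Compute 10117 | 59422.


0b10011110000101 | 0b1110100000011110 = 0b1110111110011111 = 61343

61343


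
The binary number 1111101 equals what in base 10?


1111101 in decimal = 125

125


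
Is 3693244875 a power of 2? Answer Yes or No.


0b11011100001000100111000111001011. Multiple bits set => No

No


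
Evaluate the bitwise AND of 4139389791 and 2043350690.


0b11110110101110100001001101011111 & 0b1111001110010110000111010100010 = 0b1110000100010100000001000000010 = 1888092674

1888092674


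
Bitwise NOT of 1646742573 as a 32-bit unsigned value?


~0b1100010001001110100110000101101 = 0b10011101110110001011001111010010 = 2648224722 (32-bit unsigned)

2648224722


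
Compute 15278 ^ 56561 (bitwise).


0b11101110101110 ^ 0b1101110011110001 = 0b1110011101011111 = 59231

59231


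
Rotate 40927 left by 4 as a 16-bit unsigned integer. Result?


Rotate 0b1001111111011111 left by 4 (16-bit) = 0b1111110111111001 = 65017

65017


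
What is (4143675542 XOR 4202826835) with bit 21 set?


Step 1: 4143675542 ^ 4202826835 = 209286341
Step 2: 209286341 | (1 << 21) = 209286341 | 2097152 = 209286341

209286341


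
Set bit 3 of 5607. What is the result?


5607 | (1 << 3) = 5607 | 8 = 5615

5615


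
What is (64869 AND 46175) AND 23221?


Step 1: 64869 & 46175 = 46149
Step 2: 46149 & 23221 = 4101

4101


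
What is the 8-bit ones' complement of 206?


206 ^ 255 = 49

49


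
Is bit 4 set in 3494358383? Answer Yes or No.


0b11010000010001111010110101101111, bit 4 = 0. No

No


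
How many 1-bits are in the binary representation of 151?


0b10010111 has 5 set bits

5


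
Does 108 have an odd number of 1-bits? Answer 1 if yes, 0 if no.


0b1101100 has 4 ones => parity 0

0


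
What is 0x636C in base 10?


636C hex = 25452 decimal

25452


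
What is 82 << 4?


0b1010010 << 4 = 0b10100100000 = 1312

1312


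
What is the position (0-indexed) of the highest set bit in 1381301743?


0b1010010010101001111110111101111. Highest set bit at position 30

30


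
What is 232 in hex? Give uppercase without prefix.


232 = E8 hex

E8


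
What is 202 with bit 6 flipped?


202 ^ (1 << 6) = 202 ^ 64 = 138

138


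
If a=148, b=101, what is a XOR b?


148 ^ 101 = 241

241


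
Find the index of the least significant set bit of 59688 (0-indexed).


0b1110100100101000. Lowest set bit at position 3

3


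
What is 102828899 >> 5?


0b110001000010000101101100011 >> 5 = 0b1100010000100001011011 = 3213403

3213403


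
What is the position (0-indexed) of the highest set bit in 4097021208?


0b11110100001100111001010100011000. Highest set bit at position 31

31


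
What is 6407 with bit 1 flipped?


6407 ^ (1 << 1) = 6407 ^ 2 = 6405

6405


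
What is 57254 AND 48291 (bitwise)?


0b1101111110100110 & 0b1011110010100011 = 0b1001110010100010 = 40098

40098


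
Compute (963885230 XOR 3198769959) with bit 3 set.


Step 1: 963885230 ^ 3198769959 = 2279269257
Step 2: 2279269257 | (1 << 3) = 2279269257 | 8 = 2279269257

2279269257


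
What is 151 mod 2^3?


151 & 7 = 7

7


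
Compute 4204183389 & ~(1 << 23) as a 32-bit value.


4204183389 & ~(1 << 23) = 4195794781

4195794781


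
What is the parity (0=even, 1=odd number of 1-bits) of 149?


0b10010101 has 4 ones => parity 0

0


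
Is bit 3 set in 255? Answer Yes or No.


0b11111111, bit 3 = 1. Yes

Yes


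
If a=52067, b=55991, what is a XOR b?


52067 ^ 55991 = 4564

4564


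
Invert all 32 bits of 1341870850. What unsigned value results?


1341870850 ^ 4294967295 = 2953096445

2953096445


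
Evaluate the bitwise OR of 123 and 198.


0b1111011 | 0b11000110 = 0b11111111 = 255

255


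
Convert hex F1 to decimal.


F1 hex = 241 decimal

241


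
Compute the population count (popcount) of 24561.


0b101111111110001 has 11 set bits

11


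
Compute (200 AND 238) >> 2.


Step 1: 200 & 238 = 200
Step 2: 200 >> 2 = 50

50


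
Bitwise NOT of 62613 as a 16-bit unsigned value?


~0b1111010010010101 = 0b101101101010 = 2922 (16-bit unsigned)

2922


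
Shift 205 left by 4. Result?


0b11001101 << 4 = 0b110011010000 = 3280

3280


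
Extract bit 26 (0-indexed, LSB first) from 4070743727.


0b11110010101000101001111010101111, position 26 = 0

0


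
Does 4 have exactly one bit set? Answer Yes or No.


0b100. Only one bit set => Yes

Yes


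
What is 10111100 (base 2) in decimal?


10111100 in decimal = 188

188


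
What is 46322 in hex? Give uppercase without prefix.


46322 = B4F2 hex

B4F2


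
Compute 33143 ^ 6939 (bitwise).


0b1000000101110111 ^ 0b1101100011011 = 0b1001101001101100 = 39532

39532


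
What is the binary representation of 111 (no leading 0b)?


111 = 1101111 in binary

1101111


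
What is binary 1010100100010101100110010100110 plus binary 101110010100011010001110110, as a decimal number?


1010100100010101100110010100110 + 101110010100011010001110110 = 1011010010101010000000100011100 = 1515520284

1515520284


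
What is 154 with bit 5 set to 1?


154 | (1 << 5) = 154 | 32 = 186

186


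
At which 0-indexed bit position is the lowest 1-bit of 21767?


0b101010100000111. Lowest set bit at position 0

0


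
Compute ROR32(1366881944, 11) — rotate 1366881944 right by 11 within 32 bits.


Rotate 0b1010001011110001111011010011000 right by 11 (32-bit) = 0b11010011000010100010111100011110 = 3540659998

3540659998


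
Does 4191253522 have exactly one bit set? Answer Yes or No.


0b11111001110100010111010000010010. Multiple bits set => No

No


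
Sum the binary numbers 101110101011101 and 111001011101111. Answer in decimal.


101110101011101 + 111001011101111 = 1101000001001100 = 53324

53324


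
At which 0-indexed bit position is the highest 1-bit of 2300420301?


0b10001001000111011010000011001101. Highest set bit at position 31

31


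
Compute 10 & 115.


0b1010 & 0b1110011 = 0b10 = 2

2


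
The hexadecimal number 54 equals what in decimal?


54 hex = 84 decimal

84


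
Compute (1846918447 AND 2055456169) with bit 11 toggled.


Step 1: 1846918447 & 2055456169 = 1778484521
Step 2: 1778484521 ^ (1 << 11) = 1778484521 ^ 2048 = 1778486569

1778486569


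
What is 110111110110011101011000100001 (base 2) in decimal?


110111110110011101011000100001 in decimal = 937023009

937023009


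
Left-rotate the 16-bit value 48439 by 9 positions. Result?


Rotate 0b1011110100110111 left by 9 (16-bit) = 0b110111101111010 = 28538

28538


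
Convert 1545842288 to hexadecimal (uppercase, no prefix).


1545842288 = 5C23AE70 hex

5C23AE70


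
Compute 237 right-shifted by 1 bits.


0b11101101 >> 1 = 0b1110110 = 118

118


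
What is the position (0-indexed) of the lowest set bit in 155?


0b10011011. Lowest set bit at position 0

0


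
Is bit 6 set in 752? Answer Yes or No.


0b1011110000, bit 6 = 1. Yes

Yes


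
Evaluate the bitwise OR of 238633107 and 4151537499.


0b1110001110010100000010010011 | 0b11110111011100110110111101011011 = 0b11111111011110110110111111011011 = 4286279643

4286279643


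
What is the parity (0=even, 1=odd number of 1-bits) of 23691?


0b101110010001011 has 8 ones => parity 0

0


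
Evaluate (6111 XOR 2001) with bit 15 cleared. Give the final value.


Step 1: 6111 ^ 2001 = 4110
Step 2: 4110 & ~(1 << 15) = 4110

4110


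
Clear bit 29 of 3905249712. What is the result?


3905249712 & ~(1 << 29) = 3368378800

3368378800


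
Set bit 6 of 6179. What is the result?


6179 | (1 << 6) = 6179 | 64 = 6243

6243


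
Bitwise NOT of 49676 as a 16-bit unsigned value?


~0b1100001000001100 = 0b11110111110011 = 15859 (16-bit unsigned)

15859


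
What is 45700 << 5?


0b1011001010000100 << 5 = 0b101100101000010000000 = 1462400

1462400


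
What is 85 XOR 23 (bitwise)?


0b1010101 ^ 0b10111 = 0b1000010 = 66

66


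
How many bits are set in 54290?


0b1101010000010010 has 6 set bits

6


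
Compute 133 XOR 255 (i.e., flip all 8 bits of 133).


133 ^ 255 = 122

122


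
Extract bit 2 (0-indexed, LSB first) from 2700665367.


0b10100000111110001110001000010111, position 2 = 1

1


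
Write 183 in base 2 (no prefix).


183 = 10110111 in binary

10110111


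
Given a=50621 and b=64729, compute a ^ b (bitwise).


50621 ^ 64729 = 14692

14692


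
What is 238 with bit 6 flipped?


238 ^ (1 << 6) = 238 ^ 64 = 174

174


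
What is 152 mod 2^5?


152 & 31 = 24

24


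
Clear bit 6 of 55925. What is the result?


55925 & ~(1 << 6) = 55861

55861


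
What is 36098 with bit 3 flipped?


36098 ^ (1 << 3) = 36098 ^ 8 = 36106

36106


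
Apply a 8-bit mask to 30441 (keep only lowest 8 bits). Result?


30441 & 255 = 233

233


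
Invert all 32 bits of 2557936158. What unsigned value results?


2557936158 ^ 4294967295 = 1737031137

1737031137


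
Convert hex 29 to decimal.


29 hex = 41 decimal

41


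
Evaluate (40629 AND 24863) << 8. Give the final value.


Step 1: 40629 & 24863 = 21
Step 2: 21 << 8 = 5376

5376


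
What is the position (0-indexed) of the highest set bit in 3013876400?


0b10110011101001000001101010110000. Highest set bit at position 31

31


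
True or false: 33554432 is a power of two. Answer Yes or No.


0b10000000000000000000000000. Only one bit set => Yes

Yes


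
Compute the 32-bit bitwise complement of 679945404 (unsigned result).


~0b101000100001110010010010111100 = 0b11010111011110001101101101000011 = 3615021891 (32-bit unsigned)

3615021891


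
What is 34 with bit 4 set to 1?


34 | (1 << 4) = 34 | 16 = 50

50


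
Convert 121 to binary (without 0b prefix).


121 = 1111001 in binary

1111001


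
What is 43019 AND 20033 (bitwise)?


0b1010100000001011 & 0b100111001000001 = 0b100000000001 = 2049

2049


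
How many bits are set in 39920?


0b1001101111110000 has 9 set bits

9


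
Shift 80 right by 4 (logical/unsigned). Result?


0b1010000 >> 4 = 0b101 = 5

5


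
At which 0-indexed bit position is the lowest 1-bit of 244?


0b11110100. Lowest set bit at position 2

2


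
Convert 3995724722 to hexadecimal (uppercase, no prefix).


3995724722 = EE29EBB2 hex

EE29EBB2


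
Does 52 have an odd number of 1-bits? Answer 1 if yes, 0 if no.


0b110100 has 3 ones => parity 1

1


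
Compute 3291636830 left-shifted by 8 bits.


0b11000100001100100110010001011110 << 8 = 0b1100010000110010011001000101111000000000 = 842659028480

842659028480


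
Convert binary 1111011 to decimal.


1111011 in decimal = 123

123


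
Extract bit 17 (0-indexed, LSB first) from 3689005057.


0b11011011111000011100000000000001, position 17 = 0

0


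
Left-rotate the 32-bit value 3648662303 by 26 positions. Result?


Rotate 0b11011001011110100010101100011111 left by 26 (32-bit) = 0b1111111011001011110100010101100 = 2137385132

2137385132


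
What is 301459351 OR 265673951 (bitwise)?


0b10001111101111110011110010111 | 0b1111110101011101110011011111 = 0b11111111101111111111111011111 = 536346591

536346591


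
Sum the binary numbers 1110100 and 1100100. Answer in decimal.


1110100 + 1100100 = 11011000 = 216

216


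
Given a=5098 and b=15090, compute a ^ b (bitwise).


5098 ^ 15090 = 10520

10520


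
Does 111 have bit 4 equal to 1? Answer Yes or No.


0b1101111, bit 4 = 0. No

No


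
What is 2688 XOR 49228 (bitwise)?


0b101010000000 ^ 0b1100000001001100 = 0b1100101011001100 = 51916

51916


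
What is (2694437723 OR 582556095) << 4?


Step 1: 2694437723 | 582556095 = 2730089471
Step 2: 2730089471 << 4 = 43681431536

43681431536


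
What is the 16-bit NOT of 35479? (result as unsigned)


~0b1000101010010111 = 0b111010101101000 = 30056 (16-bit unsigned)

30056


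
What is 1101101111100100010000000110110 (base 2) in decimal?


1101101111100100010000000110110 in decimal = 1844584502

1844584502


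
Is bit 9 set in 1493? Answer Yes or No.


0b10111010101, bit 9 = 0. No

No


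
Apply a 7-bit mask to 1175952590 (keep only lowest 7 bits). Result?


1175952590 & 127 = 78

78


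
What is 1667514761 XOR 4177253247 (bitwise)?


0b1100011011001000100000110001001 ^ 0b11111000111110111101001101111111 = 0b10011011100111111001001011110110 = 2610926326

2610926326


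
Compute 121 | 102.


0b1111001 | 0b1100110 = 0b1111111 = 127

127


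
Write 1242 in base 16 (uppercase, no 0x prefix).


1242 = 4DA hex

4DA


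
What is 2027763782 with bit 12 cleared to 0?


2027763782 & ~(1 << 12) = 2027759686

2027759686


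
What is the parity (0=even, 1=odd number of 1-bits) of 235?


0b11101011 has 6 ones => parity 0

0


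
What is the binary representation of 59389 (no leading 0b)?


59389 = 1110011111111101 in binary

1110011111111101


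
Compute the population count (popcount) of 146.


0b10010010 has 3 set bits

3


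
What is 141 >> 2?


0b10001101 >> 2 = 0b100011 = 35

35


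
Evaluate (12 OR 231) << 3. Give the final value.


Step 1: 12 | 231 = 239
Step 2: 239 << 3 = 1912

1912


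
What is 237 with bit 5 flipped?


237 ^ (1 << 5) = 237 ^ 32 = 205

205


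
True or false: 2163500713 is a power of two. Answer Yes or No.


0b10000000111101000110011010101001. Multiple bits set => No

No


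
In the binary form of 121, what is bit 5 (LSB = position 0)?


0b1111001, position 5 = 1

1


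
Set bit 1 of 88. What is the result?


88 | (1 << 1) = 88 | 2 = 90

90


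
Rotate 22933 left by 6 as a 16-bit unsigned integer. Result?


Rotate 0b101100110010101 left by 6 (16-bit) = 0b110010101010110 = 25942

25942


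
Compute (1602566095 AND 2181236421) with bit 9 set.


Step 1: 1602566095 & 2181236421 = 33621701
Step 2: 33621701 | (1 << 9) = 33621701 | 512 = 33621701

33621701


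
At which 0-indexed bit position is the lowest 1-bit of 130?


0b10000010. Lowest set bit at position 1

1


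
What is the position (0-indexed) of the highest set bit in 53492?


0b1101000011110100. Highest set bit at position 15

15


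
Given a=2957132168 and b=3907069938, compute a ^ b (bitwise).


2957132168 ^ 3907069938 = 1487103610

1487103610


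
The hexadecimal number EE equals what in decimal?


EE hex = 238 decimal

238


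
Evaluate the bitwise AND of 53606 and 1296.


0b1101000101100110 & 0b10100010000 = 0b100000000 = 256

256


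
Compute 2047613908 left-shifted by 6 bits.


0b1111010000011000001101111010100 << 6 = 0b1111010000011000001101111010100000000 = 131047290112

131047290112


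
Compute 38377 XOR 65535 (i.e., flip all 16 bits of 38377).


38377 ^ 65535 = 27158

27158


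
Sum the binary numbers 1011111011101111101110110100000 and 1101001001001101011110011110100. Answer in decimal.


1011111011101111101110110100000 + 1101001001001101011110011110100 = 11001000100111101001101010010100 = 3365837460

3365837460


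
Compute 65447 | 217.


0b1111111110100111 | 0b11011001 = 0b1111111111111111 = 65535

65535


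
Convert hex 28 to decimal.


28 hex = 40 decimal

40


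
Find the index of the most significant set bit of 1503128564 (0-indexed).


0b1011001100101111110101111110100. Highest set bit at position 30

30


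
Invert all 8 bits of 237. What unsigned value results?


237 ^ 255 = 18

18


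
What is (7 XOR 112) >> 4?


Step 1: 7 ^ 112 = 119
Step 2: 119 >> 4 = 7

7


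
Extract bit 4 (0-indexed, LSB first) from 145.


0b10010001, position 4 = 1

1


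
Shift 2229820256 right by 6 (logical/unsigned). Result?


0b10000100111010000101101101100000 >> 6 = 0b10000100111010000101101101 = 34840941

34840941


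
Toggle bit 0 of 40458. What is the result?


40458 ^ (1 << 0) = 40458 ^ 1 = 40459

40459


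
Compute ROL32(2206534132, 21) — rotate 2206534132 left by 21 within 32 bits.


Rotate 0b10000011100001010000100111110100 left by 21 (32-bit) = 0b111110100100000111000010100001 = 1049653409

1049653409


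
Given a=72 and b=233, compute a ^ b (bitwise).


72 ^ 233 = 161

161


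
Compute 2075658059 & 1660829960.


0b1111011101110000000011101001011 & 0b1100010111111100100000100001000 = 0b1100010101110000000000100001000 = 1656226056

1656226056


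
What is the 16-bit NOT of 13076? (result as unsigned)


~0b11001100010100 = 0b1100110011101011 = 52459 (16-bit unsigned)

52459


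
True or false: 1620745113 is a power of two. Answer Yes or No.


0b1100000100110101001101110011001. Multiple bits set => No

No


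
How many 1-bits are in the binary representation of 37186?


0b1001000101000010 has 5 set bits

5


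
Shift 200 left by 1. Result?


0b11001000 << 1 = 0b110010000 = 400

400


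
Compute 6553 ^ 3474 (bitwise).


0b1100110011001 ^ 0b110110010010 = 0b1010000001011 = 5131

5131


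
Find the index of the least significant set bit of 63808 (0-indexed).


0b1111100101000000. Lowest set bit at position 6

6


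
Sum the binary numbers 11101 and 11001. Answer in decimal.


11101 + 11001 = 110110 = 54

54


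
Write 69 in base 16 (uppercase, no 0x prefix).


69 = 45 hex

45


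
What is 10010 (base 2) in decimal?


10010 in decimal = 18

18


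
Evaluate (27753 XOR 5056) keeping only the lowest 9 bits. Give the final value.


Step 1: 27753 ^ 5056 = 32681
Step 2: 32681 & 511 = 425

425


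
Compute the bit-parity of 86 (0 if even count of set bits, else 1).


0b1010110 has 4 ones => parity 0

0


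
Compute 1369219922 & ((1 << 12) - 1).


1369219922 & 4095 = 850

850


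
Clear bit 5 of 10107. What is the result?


10107 & ~(1 << 5) = 10075

10075


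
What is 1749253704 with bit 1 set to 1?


1749253704 | (1 << 1) = 1749253704 | 2 = 1749253706

1749253706


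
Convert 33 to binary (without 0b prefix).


33 = 100001 in binary

100001


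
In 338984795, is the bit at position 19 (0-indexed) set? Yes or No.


0b10100001101000111111101011011, bit 19 = 0. No

No


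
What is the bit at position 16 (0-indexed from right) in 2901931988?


0b10101100111101111111011111010100, position 16 = 1

1


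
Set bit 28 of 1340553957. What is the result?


1340553957 | (1 << 28) = 1340553957 | 268435456 = 1608989413

1608989413


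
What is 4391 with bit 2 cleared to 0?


4391 & ~(1 << 2) = 4387

4387


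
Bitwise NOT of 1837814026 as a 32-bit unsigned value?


~0b1101101100010101101000100001010 = 0b10010010011101010010111011110101 = 2457153269 (32-bit unsigned)

2457153269


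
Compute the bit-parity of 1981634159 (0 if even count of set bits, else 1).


0b1110110000111010101011001101111 has 19 ones => parity 1

1


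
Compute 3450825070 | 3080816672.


0b11001101101011110110100101101110 | 0b10110111101000011000100000100000 = 0b11111111101011111110100101101110 = 4289718638

4289718638


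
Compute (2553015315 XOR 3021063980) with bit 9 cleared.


Step 1: 2553015315 ^ 3021063980 = 742009663
Step 2: 742009663 & ~(1 << 9) = 742009151

742009151


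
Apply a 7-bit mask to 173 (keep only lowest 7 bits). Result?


173 & 127 = 45

45


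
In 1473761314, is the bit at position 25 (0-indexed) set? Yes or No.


0b1010111110101111101000000100010, bit 25 = 1. Yes

Yes


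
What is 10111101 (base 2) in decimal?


10111101 in decimal = 189

189


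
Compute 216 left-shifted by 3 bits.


0b11011000 << 3 = 0b11011000000 = 1728

1728


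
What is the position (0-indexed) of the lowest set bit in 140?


0b10001100. Lowest set bit at position 2

2


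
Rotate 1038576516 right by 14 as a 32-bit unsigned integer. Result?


Rotate 0b111101111001110110101110000100 right by 14 (32-bit) = 0b10101110000100001111011110011101 = 2920347549

2920347549


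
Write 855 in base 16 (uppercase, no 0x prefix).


855 = 357 hex

357


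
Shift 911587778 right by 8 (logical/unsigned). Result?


0b110110010101011011100111000010 >> 8 = 0b1101100101010110111001 = 3560889

3560889


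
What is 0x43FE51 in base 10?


43FE51 hex = 4456017 decimal

4456017


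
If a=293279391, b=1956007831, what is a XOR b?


293279391 ^ 1956007831 = 1710053640

1710053640


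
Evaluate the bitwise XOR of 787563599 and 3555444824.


0b101110111100010100010001001111 ^ 0b11010011111010111100100001011000 = 0b11111101000110101000110000010111 = 4246375447

4246375447


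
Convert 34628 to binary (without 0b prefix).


34628 = 1000011101000100 in binary

1000011101000100


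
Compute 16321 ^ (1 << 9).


16321 ^ (1 << 9) = 16321 ^ 512 = 15809

15809


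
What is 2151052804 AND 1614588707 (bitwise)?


0b10000000001101100111011000000100 & 0b1100000001111001010101100100011 = 0b1101000010001000000000 = 3416576

3416576


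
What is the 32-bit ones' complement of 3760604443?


3760604443 ^ 4294967295 = 534362852

534362852


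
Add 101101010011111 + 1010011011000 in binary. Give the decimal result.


101101010011111 + 1010011011000 = 110111101110111 = 28535

28535


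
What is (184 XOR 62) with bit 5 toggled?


Step 1: 184 ^ 62 = 134
Step 2: 134 ^ (1 << 5) = 134 ^ 32 = 166

166


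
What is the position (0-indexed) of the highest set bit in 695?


0b1010110111. Highest set bit at position 9

9


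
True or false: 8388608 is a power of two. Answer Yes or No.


0b100000000000000000000000. Only one bit set => Yes

Yes


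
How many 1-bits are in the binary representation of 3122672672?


0b10111010001000000011010000100000 has 10 set bits

10


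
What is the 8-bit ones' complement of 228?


228 ^ 255 = 27

27


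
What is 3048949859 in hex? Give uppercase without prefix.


3048949859 = B5BB4863 hex

B5BB4863


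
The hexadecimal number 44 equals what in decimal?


44 hex = 68 decimal

68


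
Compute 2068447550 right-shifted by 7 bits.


0b1111011010010100000000100111110 >> 7 = 0b111101101001010000000010 = 16159746

16159746


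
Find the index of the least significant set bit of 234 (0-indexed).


0b11101010. Lowest set bit at position 1

1


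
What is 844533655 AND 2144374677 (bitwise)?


0b110010010101101000111110010111 & 0b1111111110100001000111110010101 = 0b110010010100001000111110010101 = 844140437

844140437


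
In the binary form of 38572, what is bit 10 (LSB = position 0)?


0b1001011010101100, position 10 = 1

1


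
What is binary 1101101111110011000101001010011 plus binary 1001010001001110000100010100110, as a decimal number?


1101101111110011000101001010011 + 1001010001001110000100010100110 = 10111000001000001001001011111001 = 3089142521

3089142521


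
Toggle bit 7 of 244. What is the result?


244 ^ (1 << 7) = 244 ^ 128 = 116

116


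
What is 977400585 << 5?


0b111010010000011111001100001001 << 5 = 0b11101001000001111100110000100100000 = 31276818720

31276818720


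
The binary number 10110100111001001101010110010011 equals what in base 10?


10110100111001001101010110010011 in decimal = 3034895763

3034895763


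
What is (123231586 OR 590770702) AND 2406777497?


Step 1: 123231586 | 590770702 = 662601582
Step 2: 662601582 & 2406777497 = 125043208

125043208


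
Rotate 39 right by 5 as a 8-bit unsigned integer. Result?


Rotate 0b100111 right by 5 (8-bit) = 0b111001 = 57

57


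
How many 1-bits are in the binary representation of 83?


0b1010011 has 4 set bits

4


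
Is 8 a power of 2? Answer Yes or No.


0b1000. Only one bit set => Yes

Yes


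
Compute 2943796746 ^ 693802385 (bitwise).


0b10101111011101101100011000001010 ^ 0b101001010110101001010110010001 = 0b10000110001011000101001110011011 = 2251051931

2251051931


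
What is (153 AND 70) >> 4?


Step 1: 153 & 70 = 0
Step 2: 0 >> 4 = 0

0


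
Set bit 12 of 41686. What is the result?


41686 | (1 << 12) = 41686 | 4096 = 45782

45782


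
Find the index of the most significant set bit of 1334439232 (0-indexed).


0b1001111100010011110110101000000. Highest set bit at position 30

30


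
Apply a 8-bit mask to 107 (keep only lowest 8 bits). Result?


107 & 255 = 107

107


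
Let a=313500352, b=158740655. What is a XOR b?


313500352 ^ 158740655 = 467243631

467243631


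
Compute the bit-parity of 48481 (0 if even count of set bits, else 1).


0b1011110101100001 has 9 ones => parity 1

1


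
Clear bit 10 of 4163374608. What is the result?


4163374608 & ~(1 << 10) = 4163373584

4163373584


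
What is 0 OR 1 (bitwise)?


0b0 | 0b1 = 0b1 = 1

1


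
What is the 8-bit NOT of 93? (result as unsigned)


~0b1011101 = 0b10100010 = 162 (8-bit unsigned)

162


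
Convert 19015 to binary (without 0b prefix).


19015 = 100101001000111 in binary

100101001000111


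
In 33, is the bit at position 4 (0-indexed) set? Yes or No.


0b100001, bit 4 = 0. No

No


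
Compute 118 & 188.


0b1110110 & 0b10111100 = 0b110100 = 52

52


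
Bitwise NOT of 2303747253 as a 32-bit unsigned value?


~0b10001001010100000110010010110101 = 0b1110110101011111001101101001010 = 1991220042 (32-bit unsigned)

1991220042


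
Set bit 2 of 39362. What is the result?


39362 | (1 << 2) = 39362 | 4 = 39366

39366


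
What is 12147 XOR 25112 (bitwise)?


0b10111101110011 ^ 0b110001000011000 = 0b100110101101011 = 19819

19819


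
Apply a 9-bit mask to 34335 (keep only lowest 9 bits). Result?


34335 & 511 = 31

31


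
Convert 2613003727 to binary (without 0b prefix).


2613003727 = 10011011101111110100010111001111 in binary

10011011101111110100010111001111


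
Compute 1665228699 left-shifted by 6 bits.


0b1100011010000010101111110011011 << 6 = 0b1100011010000010101111110011011000000 = 106574636736

106574636736


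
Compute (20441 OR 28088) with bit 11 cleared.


Step 1: 20441 | 28088 = 28665
Step 2: 28665 & ~(1 << 11) = 26617

26617


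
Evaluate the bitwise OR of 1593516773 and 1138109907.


0b1011110111110110010001011100101 | 0b1000011110101100010110111010011 = 0b1011111111111110010111111110111 = 1610559479

1610559479


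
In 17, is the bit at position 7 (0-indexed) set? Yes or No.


0b10001, bit 7 = 0. No

No


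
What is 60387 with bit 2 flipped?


60387 ^ (1 << 2) = 60387 ^ 4 = 60391

60391


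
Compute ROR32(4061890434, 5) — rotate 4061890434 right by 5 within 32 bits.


Rotate 0b11110010000110111000011110000010 right by 5 (32-bit) = 0b10111100100001101110000111100 = 395369532

395369532


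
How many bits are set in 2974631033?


0b10110001010011010100010001111001 has 15 set bits

15


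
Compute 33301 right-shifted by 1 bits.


0b1000001000010101 >> 1 = 0b100000100001010 = 16650

16650


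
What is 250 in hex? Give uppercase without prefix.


250 = FA hex

FA


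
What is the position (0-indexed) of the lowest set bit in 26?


0b11010. Lowest set bit at position 1

1


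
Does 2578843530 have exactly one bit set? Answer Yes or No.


0b10011001101101100000011110001010. Multiple bits set => No

No


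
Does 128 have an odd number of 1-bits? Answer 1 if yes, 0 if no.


0b10000000 has 1 ones => parity 1

1


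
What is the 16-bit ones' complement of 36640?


36640 ^ 65535 = 28895

28895


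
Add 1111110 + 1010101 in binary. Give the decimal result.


1111110 + 1010101 = 11010011 = 211

211


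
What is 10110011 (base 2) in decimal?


10110011 in decimal = 179

179


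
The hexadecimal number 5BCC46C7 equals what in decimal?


5BCC46C7 hex = 1540114119 decimal

1540114119


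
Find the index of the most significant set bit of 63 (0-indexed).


0b111111. Highest set bit at position 5

5


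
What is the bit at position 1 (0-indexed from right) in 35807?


0b1000101111011111, position 1 = 1

1


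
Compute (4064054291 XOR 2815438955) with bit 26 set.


Step 1: 4064054291 ^ 2815438955 = 1441578104
Step 2: 1441578104 | (1 << 26) = 1441578104 | 67108864 = 1441578104

1441578104


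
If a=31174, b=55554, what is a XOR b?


31174 ^ 55554 = 41156

41156


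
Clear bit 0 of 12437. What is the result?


12437 & ~(1 << 0) = 12436

12436


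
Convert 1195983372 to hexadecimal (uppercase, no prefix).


1195983372 = 4749420C hex

4749420C


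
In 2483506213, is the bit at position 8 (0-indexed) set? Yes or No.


0b10010100000001110100110000100101, bit 8 = 0. No

No


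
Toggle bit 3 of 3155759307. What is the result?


3155759307 ^ (1 << 3) = 3155759307 ^ 8 = 3155759299

3155759299


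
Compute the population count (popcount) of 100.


0b1100100 has 3 set bits

3


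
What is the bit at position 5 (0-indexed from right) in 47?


0b101111, position 5 = 1

1


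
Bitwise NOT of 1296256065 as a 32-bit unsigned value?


~0b1001101010000110100110001000001 = 0b10110010101111001011001110111110 = 2998711230 (32-bit unsigned)

2998711230


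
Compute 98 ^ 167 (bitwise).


0b1100010 ^ 0b10100111 = 0b11000101 = 197

197


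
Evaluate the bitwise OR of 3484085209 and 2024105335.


0b11001111101010101110101111011001 | 0b1111000101001010110010101110111 = 0b11111111101011111110111111111111 = 4289720319

4289720319


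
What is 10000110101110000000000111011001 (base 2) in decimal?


10000110101110000000000111011001 in decimal = 2260206041

2260206041


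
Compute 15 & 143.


0b1111 & 0b10001111 = 0b1111 = 15

15


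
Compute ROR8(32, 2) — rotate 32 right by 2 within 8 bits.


Rotate 0b100000 right by 2 (8-bit) = 0b1000 = 8

8


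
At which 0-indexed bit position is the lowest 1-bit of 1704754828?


0b1100101100111000111111010001100. Lowest set bit at position 2

2


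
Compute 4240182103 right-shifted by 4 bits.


0b11111100101111000000101101010111 >> 4 = 0b1111110010111100000010110101 = 265011381

265011381


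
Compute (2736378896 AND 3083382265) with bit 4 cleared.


Step 1: 2736378896 & 3083382265 = 2735244304
Step 2: 2735244304 & ~(1 << 4) = 2735244288

2735244288


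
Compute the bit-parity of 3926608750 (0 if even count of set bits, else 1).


0b11101010000010110100101101101110 has 17 ones => parity 1

1


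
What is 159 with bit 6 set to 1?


159 | (1 << 6) = 159 | 64 = 223

223


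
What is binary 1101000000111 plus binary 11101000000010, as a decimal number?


1101000000111 + 11101000000010 = 101010000001001 = 21513

21513


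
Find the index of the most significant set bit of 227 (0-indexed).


0b11100011. Highest set bit at position 7

7


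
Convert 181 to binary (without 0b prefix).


181 = 10110101 in binary

10110101


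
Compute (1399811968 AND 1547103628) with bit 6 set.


Step 1: 1399811968 & 1547103628 = 1344695680
Step 2: 1344695680 | (1 << 6) = 1344695680 | 64 = 1344695744

1344695744


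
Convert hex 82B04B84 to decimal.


82B04B84 hex = 2192591748 decimal

2192591748


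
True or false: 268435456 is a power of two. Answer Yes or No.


0b10000000000000000000000000000. Only one bit set => Yes

Yes


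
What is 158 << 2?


0b10011110 << 2 = 0b1001111000 = 632

632


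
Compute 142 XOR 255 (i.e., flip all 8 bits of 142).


142 ^ 255 = 113

113


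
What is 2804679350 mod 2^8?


2804679350 & 255 = 182

182


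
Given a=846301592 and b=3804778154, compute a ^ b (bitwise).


846301592 ^ 3804778154 = 3501836082

3501836082


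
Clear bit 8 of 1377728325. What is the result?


1377728325 & ~(1 << 8) = 1377728069

1377728069


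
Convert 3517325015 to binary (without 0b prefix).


3517325015 = 11010001101001100001111011010111 in binary

11010001101001100001111011010111


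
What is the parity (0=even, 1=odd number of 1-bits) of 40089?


0b1001110010011001 has 8 ones => parity 0

0


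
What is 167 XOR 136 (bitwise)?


0b10100111 ^ 0b10001000 = 0b101111 = 47

47


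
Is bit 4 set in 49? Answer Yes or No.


0b110001, bit 4 = 1. Yes

Yes


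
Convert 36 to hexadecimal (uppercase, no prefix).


36 = 24 hex

24


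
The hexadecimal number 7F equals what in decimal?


7F hex = 127 decimal

127


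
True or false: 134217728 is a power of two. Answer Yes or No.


0b1000000000000000000000000000. Only one bit set => Yes

Yes


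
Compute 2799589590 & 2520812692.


0b10100110110111100101100011010110 & 0b10010110010000001000110010010100 = 0b10000110010000000000100010010100 = 2252343444

2252343444


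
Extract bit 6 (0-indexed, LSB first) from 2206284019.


0b10000011100000010011100011110011, position 6 = 1

1
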